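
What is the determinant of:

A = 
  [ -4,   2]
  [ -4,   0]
8

For a 2×2 matrix, det = ad - bc = (-4)(0) - (2)(-4) = 8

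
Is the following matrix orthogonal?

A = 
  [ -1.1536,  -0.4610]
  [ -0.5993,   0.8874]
No

AᵀA = 
  [  1.6900,   0]
  [  0,   1]
≠ I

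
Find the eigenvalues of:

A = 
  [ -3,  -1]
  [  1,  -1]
tr(A) = -4, det(A) = 4
Characteristic polynomial: λ² - tr(A)λ + det(A) = λ² + 4λ + 4
λ² + 4λ + 4 = (λ + 2)²

λ = -2, -2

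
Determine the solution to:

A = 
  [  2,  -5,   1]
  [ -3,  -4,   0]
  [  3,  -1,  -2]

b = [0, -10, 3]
Row reduce the augmented matrix [A|b]:
R2 → R2 + (3/2)·R1
R3 → R3 - (3/2)·R1
R3 → R3 + (13/23)·R2
REF = 
  [     2,     -5,      1,      0]
  [     0,  -23/2,    3/2,    -10]
  [     0,      0, -61/23, -61/23]

Back-substitution:
x₃ = (-61/23) / (-61/23) = 1
x₂ = (-10 - (3/2)(1)) / (-23/2) = 1
x₁ = (0 - (-5)(1) - (1)(1)) / 2 = 2

x = [2, 1, 1]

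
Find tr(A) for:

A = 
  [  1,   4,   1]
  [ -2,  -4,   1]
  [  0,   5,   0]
-3

tr(A) = 1 + -4 + 0 = -3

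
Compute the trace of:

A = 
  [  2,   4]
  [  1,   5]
7

tr(A) = 2 + 5 = 7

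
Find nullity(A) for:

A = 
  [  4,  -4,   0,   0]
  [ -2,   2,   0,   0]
nullity(A) = 3

Row reduce:
R2 → R2 + (1/2)·R1
REF = 
  [  4,  -4,   0,   0]
  [  0,   0,   0,   0]
Pivot columns: 1 → 1 pivot.
rank(A) = 1, so nullity(A) = 4 - 1 = 3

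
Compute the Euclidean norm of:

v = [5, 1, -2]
5.477

||v||₂ = √((5)² + (1)² + (-2)²) = √30 = 5.477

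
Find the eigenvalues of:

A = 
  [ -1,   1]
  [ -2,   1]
λ = i, -i  (≈ 0 + 1i, 0 - 1i)

tr(A) = 0, det(A) = 1
Characteristic polynomial: λ² - tr(A)λ + det(A) = λ² + 1
λ² + 1 = 0  ⇒  λ = (0 ± √((0)² - 4·(1)))/2 = (0 ± √(-4))/2
  = i,  -i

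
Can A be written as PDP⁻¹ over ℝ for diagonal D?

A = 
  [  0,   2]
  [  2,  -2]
Yes

tr(A) = -2, det(A) = -4
Characteristic polynomial: λ² - tr(A)λ + det(A) = λ² + 2λ - 4
λ² + 2λ - 4 = 0  ⇒  λ = (-2 ± √((2)² - 4·(-4)))/2 = (-2 ± √(20))/2
  = -1 + √5,  -1 - √5
Eigenvalues: -1 + √5, -1 - √5  (≈ 1.236, -3.236)
The two irrational eigenvalues are distinct (simple), so each has alg. mult. = geom. mult. = 1.
Sum of geometric multiplicities equals n, so A has n independent eigenvectors.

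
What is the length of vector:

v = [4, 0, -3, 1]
5.099

||v||₂ = √((4)² + (0)² + (-3)² + (1)²) = √26 = 5.099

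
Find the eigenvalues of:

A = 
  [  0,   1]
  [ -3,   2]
λ = 1 + i√2, 1 - i√2  (≈ 1 + 1.414i, 1 - 1.414i)

tr(A) = 2, det(A) = 3
Characteristic polynomial: λ² - tr(A)λ + det(A) = λ² - 2λ + 3
λ² - 2λ + 3 = 0  ⇒  λ = (2 ± √((-2)² - 4·(3)))/2 = (2 ± √(-8))/2
  = 1 + i√2,  1 - i√2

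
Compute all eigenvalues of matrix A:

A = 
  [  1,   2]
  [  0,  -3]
λ = 1, -3

tr(A) = -2, det(A) = -3
Characteristic polynomial: λ² - tr(A)λ + det(A) = λ² + 2λ - 3
λ² + 2λ - 3 = (λ + 3)(λ - 1)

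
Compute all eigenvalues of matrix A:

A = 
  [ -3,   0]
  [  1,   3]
λ = 3, -3

tr(A) = 0, det(A) = -9
Characteristic polynomial: λ² - tr(A)λ + det(A) = λ² - 9
λ² - 9 = (λ + 3)(λ - 3)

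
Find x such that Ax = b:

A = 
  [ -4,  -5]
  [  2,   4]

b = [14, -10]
x = [-1, -2]

Row reduce the augmented matrix [A|b]:
R2 → R2 + (1/2)·R1
REF = 
  [ -4,  -5,  14]
  [  0, 3/2,  -3]

Back-substitution:
x₂ = (-3) / (3/2) = -2
x₁ = (14 - (-5)(-2)) / (-4) = -1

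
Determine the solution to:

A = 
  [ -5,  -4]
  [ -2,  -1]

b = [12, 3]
x = [0, -3]

Row reduce the augmented matrix [A|b]:
R2 → R2 - (2/5)·R1
REF = 
  [  -5,   -4,   12]
  [   0,  3/5, -9/5]

Back-substitution:
x₂ = (-9/5) / (3/5) = -3
x₁ = (12 - (-4)(-3)) / (-5) = 0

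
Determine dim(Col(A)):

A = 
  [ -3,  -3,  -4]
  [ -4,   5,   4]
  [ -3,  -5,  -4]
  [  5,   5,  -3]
Row reduce:
R2 → R2 - (4/3)·R1
R3 → R3 - (1)·R1
R4 → R4 + (5/3)·R1
R3 → R3 + (2/9)·R2
R4 → R4 + (261/56)·R3
REF = 
  [   -3,    -3,    -4]
  [    0,     9,  28/3]
  [    0,     0, 56/27]
  [    0,     0,     0]
Pivot columns: 1, 2, 3 → 3 pivots.
dim(Col(A)) = number of pivot columns = 3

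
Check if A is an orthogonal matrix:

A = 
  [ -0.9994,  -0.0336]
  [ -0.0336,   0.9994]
Yes

AᵀA = 
  [  0.9999,   0]
  [  0,   0.9999]
≈ I (equal to I up to the 4-dp rounding of the entries)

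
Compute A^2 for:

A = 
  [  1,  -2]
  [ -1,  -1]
A² = A·A:
A²[1,1] = (1)(1) + (-2)(-1) = 3
A²[1,2] = (1)(-2) + (-2)(-1) = 0
A²[2,1] = (-1)(1) + (-1)(-1) = 0
A²[2,2] = (-1)(-2) + (-1)(-1) = 3
A² = 
  [  3,   0]
  [  0,   3]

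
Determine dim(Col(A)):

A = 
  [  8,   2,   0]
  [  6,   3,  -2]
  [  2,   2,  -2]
dim(Col(A)) = 2

Row reduce:
R2 → R2 - (3/4)·R1
R3 → R3 - (1/4)·R1
R3 → R3 - (1)·R2
REF = 
  [  8,   2,   0]
  [  0, 3/2,  -2]
  [  0,   0,   0]
Pivot columns: 1, 2 → 2 pivots.
dim(Col(A)) = number of pivot columns = 2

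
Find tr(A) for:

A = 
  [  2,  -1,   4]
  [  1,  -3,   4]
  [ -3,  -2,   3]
2

tr(A) = 2 + -3 + 3 = 2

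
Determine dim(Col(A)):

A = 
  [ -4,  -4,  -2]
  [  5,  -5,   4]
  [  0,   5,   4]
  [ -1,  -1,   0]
Row reduce:
R2 → R2 + (5/4)·R1
R4 → R4 - (1/4)·R1
R3 → R3 + (1/2)·R2
R4 → R4 - (2/19)·R3
REF = 
  [  -4,   -4,   -2]
  [   0,  -10,  3/2]
  [   0,    0, 19/4]
  [   0,    0,    0]
Pivot columns: 1, 2, 3 → 3 pivots.
dim(Col(A)) = number of pivot columns = 3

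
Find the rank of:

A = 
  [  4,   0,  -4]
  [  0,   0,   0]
rank(A) = 1

Row reduce:
(no row operations needed)
REF = 
  [  4,   0,  -4]
  [  0,   0,   0]
Pivot columns: 1 → 1 pivot.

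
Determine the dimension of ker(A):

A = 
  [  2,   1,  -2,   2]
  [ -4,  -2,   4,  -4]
nullity(A) = 3

Row reduce:
R2 → R2 + (2)·R1
REF = 
  [  2,   1,  -2,   2]
  [  0,   0,   0,   0]
Pivot columns: 1 → 1 pivot.
rank(A) = 1, so nullity(A) = 4 - 1 = 3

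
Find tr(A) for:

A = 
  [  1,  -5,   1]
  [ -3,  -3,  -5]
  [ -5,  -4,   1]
-1

tr(A) = 1 + -3 + 1 = -1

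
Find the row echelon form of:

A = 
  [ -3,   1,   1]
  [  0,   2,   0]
Row operations:
No row operations needed (already in echelon form).

Resulting echelon form:
REF = 
  [ -3,   1,   1]
  [  0,   2,   0]

Rank = 2 (number of non-zero pivot rows).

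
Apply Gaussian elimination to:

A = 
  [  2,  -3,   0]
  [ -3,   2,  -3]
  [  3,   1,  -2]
Row operations:
R2 → R2 + (3/2)·R1
R3 → R3 - (3/2)·R1
R3 → R3 + (11/5)·R2

Resulting echelon form:
REF = 
  [    2,    -3,     0]
  [    0,  -5/2,    -3]
  [    0,     0, -43/5]

Rank = 3 (number of non-zero pivot rows).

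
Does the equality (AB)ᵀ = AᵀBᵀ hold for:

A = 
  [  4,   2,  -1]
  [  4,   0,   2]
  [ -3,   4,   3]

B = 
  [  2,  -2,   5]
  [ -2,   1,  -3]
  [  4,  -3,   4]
No

(AB)ᵀ = 
  [  0,  16,  -2]
  [ -3, -14,   1]
  [ 10,  28, -15]

AᵀBᵀ = 
  [-15,   5,  -8]
  [ 24, -16,  24]
  [  9,  -5,   2]

The two matrices differ, so (AB)ᵀ ≠ AᵀBᵀ in general. The correct identity is (AB)ᵀ = BᵀAᵀ.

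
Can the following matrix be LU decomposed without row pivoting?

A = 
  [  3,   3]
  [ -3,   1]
Yes.
A[1,1] = 3 ≠ 0, so Gaussian elimination proceeds without a row swap: multiplier ℓ₂₁ = (-3)/(3) = -1, and U[2,2] = 1 - (-1)(3) = 4.
L = 
  [  1,   0]
  [ -1,   1]
U = 
  [  3,   3]
  [  0,   4]
Check row 2 of LU: [(-1)(3), (-1)(3) + 4] = [-3, 1] = row 2 of A ✓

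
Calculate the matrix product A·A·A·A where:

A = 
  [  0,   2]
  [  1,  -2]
A^4 = 
  [ 12, -32]
  [-16,  44]

A² = A·A:
A²[1,1] = (0)(0) + (2)(1) = 2
A²[1,2] = (0)(2) + (2)(-2) = -4
A²[2,1] = (1)(0) + (-2)(1) = -2
A²[2,2] = (1)(2) + (-2)(-2) = 6
A² = 
  [  2,  -4]
  [ -2,   6]

A^3 = A^2·A:
A^3[1,1] = (2)(0) + (-4)(1) = -4
A^3[1,2] = (2)(2) + (-4)(-2) = 12
A^3[2,1] = (-2)(0) + (6)(1) = 6
A^3[2,2] = (-2)(2) + (6)(-2) = -16
A^3 = 
  [ -4,  12]
  [  6, -16]

A^4 = A^3·A:
A^4[1,1] = (-4)(0) + (12)(1) = 12
A^4[1,2] = (-4)(2) + (12)(-2) = -32
A^4[2,1] = (6)(0) + (-16)(1) = -16
A^4[2,2] = (6)(2) + (-16)(-2) = 44
A^4 = 
  [ 12, -32]
  [-16,  44]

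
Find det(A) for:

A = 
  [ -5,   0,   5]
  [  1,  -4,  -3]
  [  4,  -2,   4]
Cofactor expansion along row 1:
det(A) = (-5)·((-4)(4) - (-3)(-2)) - (0)·((1)(4) - (-3)(4)) + (5)·((1)(-2) - (-4)(4))
  = (-5)(-22) - (0)(16) + (5)(14)
  = 180

det(A) = 180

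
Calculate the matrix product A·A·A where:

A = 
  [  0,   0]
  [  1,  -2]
A^3 = 
  [  0,   0]
  [  4,  -8]

A² = A·A:
A²[1,1] = (0)(0) + (0)(1) = 0
A²[1,2] = (0)(0) + (0)(-2) = 0
A²[2,1] = (1)(0) + (-2)(1) = -2
A²[2,2] = (1)(0) + (-2)(-2) = 4
A² = 
  [  0,   0]
  [ -2,   4]

A^3 = A^2·A:
A^3[1,1] = (0)(0) + (0)(1) = 0
A^3[1,2] = (0)(0) + (0)(-2) = 0
A^3[2,1] = (-2)(0) + (4)(1) = 4
A^3[2,2] = (-2)(0) + (4)(-2) = -8
A^3 = 
  [  0,   0]
  [  4,  -8]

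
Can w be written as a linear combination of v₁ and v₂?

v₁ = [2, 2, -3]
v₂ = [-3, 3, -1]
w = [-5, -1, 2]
No

Form the augmented matrix and row-reduce:
[v₁|v₂|w] = 
  [  2,  -3,  -5]
  [  2,   3,  -1]
  [ -3,  -1,   2]
R2 → R2 - (1)·R1
R3 → R3 + (3/2)·R1
R3 → R3 + (11/12)·R2
REF = 
  [    2,    -3,    -5]
  [    0,     6,     4]
  [    0,     0, -11/6]

Row 3 reads [0 0 | -11/6], i.e. 0 = -11/6, so the system is inconsistent and w ∉ span{v₁, v₂}.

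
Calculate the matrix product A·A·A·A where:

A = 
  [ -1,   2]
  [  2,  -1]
A^4 = 
  [ 41, -40]
  [-40,  41]

A² = A·A:
A²[1,1] = (-1)(-1) + (2)(2) = 5
A²[1,2] = (-1)(2) + (2)(-1) = -4
A²[2,1] = (2)(-1) + (-1)(2) = -4
A²[2,2] = (2)(2) + (-1)(-1) = 5
A² = 
  [  5,  -4]
  [ -4,   5]

A^3 = A^2·A:
A^3[1,1] = (5)(-1) + (-4)(2) = -13
A^3[1,2] = (5)(2) + (-4)(-1) = 14
A^3[2,1] = (-4)(-1) + (5)(2) = 14
A^3[2,2] = (-4)(2) + (5)(-1) = -13
A^3 = 
  [-13,  14]
  [ 14, -13]

A^4 = A^3·A:
A^4[1,1] = (-13)(-1) + (14)(2) = 41
A^4[1,2] = (-13)(2) + (14)(-1) = -40
A^4[2,1] = (14)(-1) + (-13)(2) = -40
A^4[2,2] = (14)(2) + (-13)(-1) = 41
A^4 = 
  [ 41, -40]
  [-40,  41]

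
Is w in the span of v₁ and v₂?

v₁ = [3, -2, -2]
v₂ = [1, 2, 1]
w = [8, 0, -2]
Yes

Form the augmented matrix and row-reduce:
[v₁|v₂|w] = 
  [  3,   1,   8]
  [ -2,   2,   0]
  [ -2,   1,  -2]
R2 → R2 + (2/3)·R1
R3 → R3 + (2/3)·R1
R3 → R3 - (5/8)·R2
REF = 
  [   3,    1,    8]
  [   0,  8/3, 16/3]
  [   0,    0,    0]

No row of the form [0 0 | nonzero], so the system is consistent. Back-substitution gives c₁ = 2, c₂ = 2: w = (2)·v₁ + (2)·v₂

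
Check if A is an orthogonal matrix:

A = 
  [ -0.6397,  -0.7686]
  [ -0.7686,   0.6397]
Yes

AᵀA = 
  [  1,   0]
  [  0,   1]
≈ I (equal to I up to the 4-dp rounding of the entries)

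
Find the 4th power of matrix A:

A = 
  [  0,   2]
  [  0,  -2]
A² = A·A:
A²[1,1] = (0)(0) + (2)(0) = 0
A²[1,2] = (0)(2) + (2)(-2) = -4
A²[2,1] = (0)(0) + (-2)(0) = 0
A²[2,2] = (0)(2) + (-2)(-2) = 4
A² = 
  [  0,  -4]
  [  0,   4]

A^3 = A^2·A:
A^3[1,1] = (0)(0) + (-4)(0) = 0
A^3[1,2] = (0)(2) + (-4)(-2) = 8
A^3[2,1] = (0)(0) + (4)(0) = 0
A^3[2,2] = (0)(2) + (4)(-2) = -8
A^3 = 
  [  0,   8]
  [  0,  -8]

A^4 = A^3·A:
A^4[1,1] = (0)(0) + (8)(0) = 0
A^4[1,2] = (0)(2) + (8)(-2) = -16
A^4[2,1] = (0)(0) + (-8)(0) = 0
A^4[2,2] = (0)(2) + (-8)(-2) = 16
A^4 = 
  [  0, -16]
  [  0,  16]

Therefore
A^4 = 
  [  0, -16]
  [  0,  16]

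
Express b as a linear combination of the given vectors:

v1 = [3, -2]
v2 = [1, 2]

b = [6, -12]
c1 = 3, c2 = -3

b = 3·v1 + -3·v2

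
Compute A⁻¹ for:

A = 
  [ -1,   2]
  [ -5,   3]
det(A) = (-1)(3) - (2)(-5) = 7
For a 2×2 matrix, A⁻¹ = (1/det(A)) · [[d, -b], [-c, a]]
    = (1/7) · [[3, -2], [5, -1]]

A⁻¹ = 
  [ 3/7, -2/7]
  [ 5/7, -1/7]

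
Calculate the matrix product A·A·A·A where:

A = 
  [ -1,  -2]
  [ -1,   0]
A² = A·A:
A²[1,1] = (-1)(-1) + (-2)(-1) = 3
A²[1,2] = (-1)(-2) + (-2)(0) = 2
A²[2,1] = (-1)(-1) + (0)(-1) = 1
A²[2,2] = (-1)(-2) + (0)(0) = 2
A² = 
  [  3,   2]
  [  1,   2]

A^3 = A^2·A:
A^3[1,1] = (3)(-1) + (2)(-1) = -5
A^3[1,2] = (3)(-2) + (2)(0) = -6
A^3[2,1] = (1)(-1) + (2)(-1) = -3
A^3[2,2] = (1)(-2) + (2)(0) = -2
A^3 = 
  [ -5,  -6]
  [ -3,  -2]

A^4 = A^3·A:
A^4[1,1] = (-5)(-1) + (-6)(-1) = 11
A^4[1,2] = (-5)(-2) + (-6)(0) = 10
A^4[2,1] = (-3)(-1) + (-2)(-1) = 5
A^4[2,2] = (-3)(-2) + (-2)(0) = 6
A^4 = 
  [ 11,  10]
  [  5,   6]

Therefore
A^4 = 
  [ 11,  10]
  [  5,   6]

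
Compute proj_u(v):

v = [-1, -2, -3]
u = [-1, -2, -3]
v·u = (-1)(-1) + (-2)(-2) + (-3)(-3) = 14
u·u = (-1)² + (-2)² + (-3)² = 14
proj_u(v) = (v·u / u·u) × u = (14/14) × u = (1) × u

proj_u(v) = [-1, -2, -3]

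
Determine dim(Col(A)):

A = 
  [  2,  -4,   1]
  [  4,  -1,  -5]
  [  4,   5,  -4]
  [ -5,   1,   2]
dim(Col(A)) = 3

Row reduce:
R2 → R2 - (2)·R1
R3 → R3 - (2)·R1
R4 → R4 + (5/2)·R1
R3 → R3 - (13/7)·R2
R4 → R4 + (9/7)·R2
R4 → R4 + (9/14)·R3
REF = 
  [  2,  -4,   1]
  [  0,   7,  -7]
  [  0,   0,   7]
  [  0,   0,   0]
Pivot columns: 1, 2, 3 → 3 pivots.
dim(Col(A)) = number of pivot columns = 3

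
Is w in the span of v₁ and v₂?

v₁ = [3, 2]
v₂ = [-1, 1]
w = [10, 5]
Yes

Form the augmented matrix and row-reduce:
[v₁|v₂|w] = 
  [  3,  -1,  10]
  [  2,   1,   5]
R2 → R2 - (2/3)·R1
REF = 
  [   3,   -1,   10]
  [   0,  5/3, -5/3]

No row of the form [0 0 | nonzero], so the system is consistent. Back-substitution gives c₁ = 3, c₂ = -1: w = (3)·v₁ + (-1)·v₂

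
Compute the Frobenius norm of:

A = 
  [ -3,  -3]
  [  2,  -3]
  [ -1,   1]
||A||_F = 5.745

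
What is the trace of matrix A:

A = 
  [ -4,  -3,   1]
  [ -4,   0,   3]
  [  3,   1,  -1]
-5

tr(A) = -4 + 0 + -1 = -5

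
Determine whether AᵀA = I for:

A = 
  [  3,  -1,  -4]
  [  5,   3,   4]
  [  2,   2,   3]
No

AᵀA = 
  [ 38,  16,  14]
  [ 16,  14,  22]
  [ 14,  22,  41]
≠ I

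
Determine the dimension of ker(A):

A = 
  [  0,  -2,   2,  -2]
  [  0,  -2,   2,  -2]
nullity(A) = 3

Row reduce:
R2 → R2 - (1)·R1
REF = 
  [  0,  -2,   2,  -2]
  [  0,   0,   0,   0]
Pivot columns: 2 → 1 pivot.
rank(A) = 1, so nullity(A) = 4 - 1 = 3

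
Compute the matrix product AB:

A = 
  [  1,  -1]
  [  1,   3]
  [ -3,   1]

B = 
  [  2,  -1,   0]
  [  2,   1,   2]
A is 3×2 and B is 2×3, so AB is 3×3. Each entry is (row of A)·(column of B):
AB[1,1] = (1)(2) + (-1)(2) = 0
AB[1,2] = (1)(-1) + (-1)(1) = -2
AB[1,3] = (1)(0) + (-1)(2) = -2
AB[2,1] = (1)(2) + (3)(2) = 8
AB[2,2] = (1)(-1) + (3)(1) = 2
AB[2,3] = (1)(0) + (3)(2) = 6
AB[3,1] = (-3)(2) + (1)(2) = -4
AB[3,2] = (-3)(-1) + (1)(1) = 4
AB[3,3] = (-3)(0) + (1)(2) = 2

AB = 
  [  0,  -2,  -2]
  [  8,   2,   6]
  [ -4,   4,   2]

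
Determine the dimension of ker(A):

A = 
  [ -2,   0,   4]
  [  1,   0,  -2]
nullity(A) = 2

Row reduce:
R2 → R2 + (1/2)·R1
REF = 
  [ -2,   0,   4]
  [  0,   0,   0]
Pivot columns: 1 → 1 pivot.
rank(A) = 1, so nullity(A) = 3 - 1 = 2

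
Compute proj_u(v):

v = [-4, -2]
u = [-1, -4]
proj_u(v) = [-12/17, -48/17]

v·u = (-4)(-1) + (-2)(-4) = 12
u·u = (-1)² + (-4)² = 17
proj_u(v) = (v·u / u·u) × u = (12/17) × u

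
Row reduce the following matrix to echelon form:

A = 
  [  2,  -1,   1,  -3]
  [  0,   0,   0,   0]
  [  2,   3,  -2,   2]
Row operations:
R3 → R3 - (1)·R1
Swap R2 ↔ R3

Resulting echelon form:
REF = 
  [  2,  -1,   1,  -3]
  [  0,   4,  -3,   5]
  [  0,   0,   0,   0]

Rank = 2 (number of non-zero pivot rows).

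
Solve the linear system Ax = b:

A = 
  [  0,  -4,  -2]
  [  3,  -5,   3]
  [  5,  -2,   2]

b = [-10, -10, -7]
x = [-1, 2, 1]

Row reduce the augmented matrix [A|b]:
Swap R1 ↔ R2
R3 → R3 - (5/3)·R1
R3 → R3 + (19/12)·R2
REF = 
  [    3,    -5,     3,   -10]
  [    0,    -4,    -2,   -10]
  [    0,     0, -37/6, -37/6]

Back-substitution:
x₃ = (-37/6) / (-37/6) = 1
x₂ = (-10 - (-2)(1)) / (-4) = 2
x₁ = (-10 - (-5)(2) - (3)(1)) / 3 = -1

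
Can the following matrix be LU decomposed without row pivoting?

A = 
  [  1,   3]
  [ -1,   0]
Yes.
A[1,1] = 1 ≠ 0, so Gaussian elimination proceeds without a row swap: multiplier ℓ₂₁ = (-1)/(1) = -1, and U[2,2] = 0 - (-1)(3) = 3.
L = 
  [  1,   0]
  [ -1,   1]
U = 
  [  1,   3]
  [  0,   3]
Check row 2 of LU: [(-1)(1), (-1)(3) + 3] = [-1, 0] = row 2 of A ✓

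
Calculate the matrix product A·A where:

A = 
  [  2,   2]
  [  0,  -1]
A² = A·A:
A²[1,1] = (2)(2) + (2)(0) = 4
A²[1,2] = (2)(2) + (2)(-1) = 2
A²[2,1] = (0)(2) + (-1)(0) = 0
A²[2,2] = (0)(2) + (-1)(-1) = 1
A² = 
  [  4,   2]
  [  0,   1]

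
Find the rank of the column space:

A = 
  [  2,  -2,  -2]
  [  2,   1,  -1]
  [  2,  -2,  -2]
Row reduce:
R2 → R2 - (1)·R1
R3 → R3 - (1)·R1
REF = 
  [  2,  -2,  -2]
  [  0,   3,   1]
  [  0,   0,   0]
Pivot columns: 1, 2 → 2 pivots.
dim(Col(A)) = number of pivot columns = 2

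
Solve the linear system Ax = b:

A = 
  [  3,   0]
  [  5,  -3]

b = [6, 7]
Row reduce the augmented matrix [A|b]:
R2 → R2 - (5/3)·R1
REF = 
  [  3,   0,   6]
  [  0,  -3,  -3]

Back-substitution:
x₂ = (-3) / (-3) = 1
x₁ = (6 - (0)(1)) / 3 = 2

x = [2, 1]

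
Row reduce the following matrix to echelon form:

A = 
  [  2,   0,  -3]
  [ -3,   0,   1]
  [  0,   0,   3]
Row operations:
R2 → R2 + (3/2)·R1
R3 → R3 + (6/7)·R2

Resulting echelon form:
REF = 
  [   2,    0,   -3]
  [   0,    0, -7/2]
  [   0,    0,    0]

Rank = 2 (number of non-zero pivot rows).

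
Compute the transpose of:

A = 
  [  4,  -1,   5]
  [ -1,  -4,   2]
Aᵀ = 
  [  4,  -1]
  [ -1,  -4]
  [  5,   2]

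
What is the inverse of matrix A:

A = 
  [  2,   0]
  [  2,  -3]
det(A) = (2)(-3) - (0)(2) = -6
For a 2×2 matrix, A⁻¹ = (1/det(A)) · [[d, -b], [-c, a]]
    = (-1/6) · [[-3, 0], [-2, 2]]

A⁻¹ = 
  [ 1/2,    0]
  [ 1/3, -1/3]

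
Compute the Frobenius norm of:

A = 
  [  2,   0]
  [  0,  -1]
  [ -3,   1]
||A||_F = 3.873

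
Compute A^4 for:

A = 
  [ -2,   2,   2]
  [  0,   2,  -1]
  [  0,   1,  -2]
A² = A·A:
A²[1,1] = (-2)(-2) + (2)(0) + (2)(0) = 4
A²[1,2] = (-2)(2) + (2)(2) + (2)(1) = 2
A²[1,3] = (-2)(2) + (2)(-1) + (2)(-2) = -10
A²[2,1] = (0)(-2) + (2)(0) + (-1)(0) = 0
A²[2,2] = (0)(2) + (2)(2) + (-1)(1) = 3
A²[2,3] = (0)(2) + (2)(-1) + (-1)(-2) = 0
A²[3,1] = (0)(-2) + (1)(0) + (-2)(0) = 0
A²[3,2] = (0)(2) + (1)(2) + (-2)(1) = 0
A²[3,3] = (0)(2) + (1)(-1) + (-2)(-2) = 3
A² = 
  [  4,   2, -10]
  [  0,   3,   0]
  [  0,   0,   3]

A^3 = A^2·A:
A^3[1,1] = (4)(-2) + (2)(0) + (-10)(0) = -8
A^3[1,2] = (4)(2) + (2)(2) + (-10)(1) = 2
A^3[1,3] = (4)(2) + (2)(-1) + (-10)(-2) = 26
A^3[2,1] = (0)(-2) + (3)(0) + (0)(0) = 0
A^3[2,2] = (0)(2) + (3)(2) + (0)(1) = 6
A^3[2,3] = (0)(2) + (3)(-1) + (0)(-2) = -3
A^3[3,1] = (0)(-2) + (0)(0) + (3)(0) = 0
A^3[3,2] = (0)(2) + (0)(2) + (3)(1) = 3
A^3[3,3] = (0)(2) + (0)(-1) + (3)(-2) = -6
A^3 = 
  [ -8,   2,  26]
  [  0,   6,  -3]
  [  0,   3,  -6]

A^4 = A^3·A:
A^4[1,1] = (-8)(-2) + (2)(0) + (26)(0) = 16
A^4[1,2] = (-8)(2) + (2)(2) + (26)(1) = 14
A^4[1,3] = (-8)(2) + (2)(-1) + (26)(-2) = -70
A^4[2,1] = (0)(-2) + (6)(0) + (-3)(0) = 0
A^4[2,2] = (0)(2) + (6)(2) + (-3)(1) = 9
A^4[2,3] = (0)(2) + (6)(-1) + (-3)(-2) = 0
A^4[3,1] = (0)(-2) + (3)(0) + (-6)(0) = 0
A^4[3,2] = (0)(2) + (3)(2) + (-6)(1) = 0
A^4[3,3] = (0)(2) + (3)(-1) + (-6)(-2) = 9
A^4 = 
  [ 16,  14, -70]
  [  0,   9,   0]
  [  0,   0,   9]

Therefore
A^4 = 
  [ 16,  14, -70]
  [  0,   9,   0]
  [  0,   0,   9]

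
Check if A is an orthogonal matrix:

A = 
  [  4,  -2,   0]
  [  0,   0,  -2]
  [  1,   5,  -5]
No

AᵀA = 
  [ 17,  -3,  -5]
  [ -3,  29, -25]
  [ -5, -25,  29]
≠ I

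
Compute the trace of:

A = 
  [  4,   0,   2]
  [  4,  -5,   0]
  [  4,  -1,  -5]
-6

tr(A) = 4 + -5 + -5 = -6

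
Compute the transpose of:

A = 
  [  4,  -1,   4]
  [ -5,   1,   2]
Aᵀ = 
  [  4,  -5]
  [ -1,   1]
  [  4,   2]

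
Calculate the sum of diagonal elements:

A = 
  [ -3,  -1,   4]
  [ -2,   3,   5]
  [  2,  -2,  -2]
-2

tr(A) = -3 + 3 + -2 = -2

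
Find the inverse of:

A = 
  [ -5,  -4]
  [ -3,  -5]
det(A) = (-5)(-5) - (-4)(-3) = 13
For a 2×2 matrix, A⁻¹ = (1/det(A)) · [[d, -b], [-c, a]]
    = (1/13) · [[-5, 4], [3, -5]]

A⁻¹ = 
  [-5/13,  4/13]
  [ 3/13, -5/13]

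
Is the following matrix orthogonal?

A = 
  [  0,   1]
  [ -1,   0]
Yes

AᵀA = 
  [  1,   0]
  [  0,   1]
= I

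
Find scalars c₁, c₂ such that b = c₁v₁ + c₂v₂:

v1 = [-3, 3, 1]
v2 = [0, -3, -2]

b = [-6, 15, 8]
c1 = 2, c2 = -3

b = 2·v1 + -3·v2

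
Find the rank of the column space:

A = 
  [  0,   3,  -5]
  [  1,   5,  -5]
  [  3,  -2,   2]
dim(Col(A)) = 3

Row reduce:
Swap R1 ↔ R2
R3 → R3 - (3)·R1
R3 → R3 + (17/3)·R2
REF = 
  [    1,     5,    -5]
  [    0,     3,    -5]
  [    0,     0, -34/3]
Pivot columns: 1, 2, 3 → 3 pivots.
dim(Col(A)) = number of pivot columns = 3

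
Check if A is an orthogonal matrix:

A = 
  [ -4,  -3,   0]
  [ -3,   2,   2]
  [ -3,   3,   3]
No

AᵀA = 
  [ 34,  -3, -15]
  [ -3,  22,  13]
  [-15,  13,  13]
≠ I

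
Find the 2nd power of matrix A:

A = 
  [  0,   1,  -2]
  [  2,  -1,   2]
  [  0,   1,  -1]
A² = A·A:
A²[1,1] = (0)(0) + (1)(2) + (-2)(0) = 2
A²[1,2] = (0)(1) + (1)(-1) + (-2)(1) = -3
A²[1,3] = (0)(-2) + (1)(2) + (-2)(-1) = 4
A²[2,1] = (2)(0) + (-1)(2) + (2)(0) = -2
A²[2,2] = (2)(1) + (-1)(-1) + (2)(1) = 5
A²[2,3] = (2)(-2) + (-1)(2) + (2)(-1) = -8
A²[3,1] = (0)(0) + (1)(2) + (-1)(0) = 2
A²[3,2] = (0)(1) + (1)(-1) + (-1)(1) = -2
A²[3,3] = (0)(-2) + (1)(2) + (-1)(-1) = 3
A² = 
  [  2,  -3,   4]
  [ -2,   5,  -8]
  [  2,  -2,   3]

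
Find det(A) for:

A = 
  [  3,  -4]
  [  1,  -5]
-11

For a 2×2 matrix, det = ad - bc = (3)(-5) - (-4)(1) = -11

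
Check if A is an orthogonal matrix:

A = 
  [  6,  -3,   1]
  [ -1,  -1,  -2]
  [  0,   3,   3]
No

AᵀA = 
  [ 37, -17,   8]
  [-17,  19,   8]
  [  8,   8,  14]
≠ I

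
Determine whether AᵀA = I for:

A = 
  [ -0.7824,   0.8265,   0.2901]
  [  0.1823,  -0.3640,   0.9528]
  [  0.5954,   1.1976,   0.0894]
No

AᵀA = 
  [  0.9999,   0,  -0.0001]
  [  0,   2.2498,   0]
  [ -0.0001,   0,   1]
≠ I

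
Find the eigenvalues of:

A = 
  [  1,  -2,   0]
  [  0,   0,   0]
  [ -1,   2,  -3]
λ = 0, 1, -3

Characteristic polynomial: det(λI - A) = λ³ + 2λ² - 3λ
The constant term is 0, so λ = 0 is a root: p(λ) = λ(λ² + 2λ - 3)
λ² + 2λ - 3 = (λ + 3)(λ - 1)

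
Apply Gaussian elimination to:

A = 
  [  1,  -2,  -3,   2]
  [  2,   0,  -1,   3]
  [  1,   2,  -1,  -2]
Row operations:
R2 → R2 - (2)·R1
R3 → R3 - (1)·R1
R3 → R3 - (1)·R2

Resulting echelon form:
REF = 
  [  1,  -2,  -3,   2]
  [  0,   4,   5,  -1]
  [  0,   0,  -3,  -3]

Rank = 3 (number of non-zero pivot rows).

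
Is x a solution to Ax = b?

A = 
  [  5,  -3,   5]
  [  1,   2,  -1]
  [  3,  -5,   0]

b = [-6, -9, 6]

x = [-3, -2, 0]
No

Ax = [-9, -7, 1] ≠ b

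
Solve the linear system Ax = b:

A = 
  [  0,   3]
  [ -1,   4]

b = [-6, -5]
Row reduce the augmented matrix [A|b]:
Swap R1 ↔ R2
REF = 
  [ -1,   4,  -5]
  [  0,   3,  -6]

Back-substitution:
x₂ = (-6) / 3 = -2
x₁ = (-5 - (4)(-2)) / (-1) = -3

x = [-3, -2]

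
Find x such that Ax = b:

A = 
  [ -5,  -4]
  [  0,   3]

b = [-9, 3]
x = [1, 1]

Row reduce the augmented matrix [A|b]:
(already in echelon form)
REF = 
  [ -5,  -4,  -9]
  [  0,   3,   3]

Back-substitution:
x₂ = 3 / 3 = 1
x₁ = (-9 - (-4)(1)) / (-5) = 1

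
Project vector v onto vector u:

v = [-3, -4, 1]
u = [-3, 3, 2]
proj_u(v) = [3/22, -3/22, -1/11]

v·u = (-3)(-3) + (-4)(3) + (1)(2) = -1
u·u = (-3)² + (3)² + (2)² = 22
proj_u(v) = (v·u / u·u) × u = (-1/22) × u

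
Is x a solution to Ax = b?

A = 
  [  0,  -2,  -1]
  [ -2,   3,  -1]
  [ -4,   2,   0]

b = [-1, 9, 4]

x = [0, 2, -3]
Yes

Ax = [-1, 9, 4] = b ✓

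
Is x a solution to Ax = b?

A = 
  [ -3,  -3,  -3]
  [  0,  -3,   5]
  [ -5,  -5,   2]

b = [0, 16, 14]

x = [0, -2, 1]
No

Ax = [3, 11, 12] ≠ b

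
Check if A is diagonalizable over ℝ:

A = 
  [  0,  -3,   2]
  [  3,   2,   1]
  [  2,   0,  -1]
No

Characteristic polynomial: det(λI - A) = λ³ - λ² + 3λ + 23
By the rational root theorem any rational root is an integer dividing 23; none of those is a root, so p(λ) has no rational roots and hence (being an irreducible cubic) no repeated roots.
Discriminant of the cubic: Δ = -15532
Δ < 0 ⇒ one real eigenvalue and a complex-conjugate pair: λ ≈ 1.621 + 2.764i, 1.621 - 2.764i, -2.241
Has complex eigenvalues (not diagonalizable over ℝ).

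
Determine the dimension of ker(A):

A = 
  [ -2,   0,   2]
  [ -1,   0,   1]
nullity(A) = 2

Row reduce:
R2 → R2 - (1/2)·R1
REF = 
  [ -2,   0,   2]
  [  0,   0,   0]
Pivot columns: 1 → 1 pivot.
rank(A) = 1, so nullity(A) = 3 - 1 = 2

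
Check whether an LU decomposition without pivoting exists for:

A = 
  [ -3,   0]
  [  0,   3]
Yes.
A[1,1] = -3 ≠ 0, so Gaussian elimination proceeds without a row swap: multiplier ℓ₂₁ = (0)/(-3) = 0, and U[2,2] = 3 - (0)(0) = 3.
L = 
  [  1,   0]
  [  0,   1]
U = 
  [ -3,   0]
  [  0,   3]
Check row 2 of LU: [(0)(-3), (0)(0) + 3] = [0, 3] = row 2 of A ✓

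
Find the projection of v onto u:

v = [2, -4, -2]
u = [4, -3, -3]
v·u = (2)(4) + (-4)(-3) + (-2)(-3) = 26
u·u = (4)² + (-3)² + (-3)² = 34
proj_u(v) = (v·u / u·u) × u = (26/34) × u = (13/17) × u

proj_u(v) = [52/17, -39/17, -39/17]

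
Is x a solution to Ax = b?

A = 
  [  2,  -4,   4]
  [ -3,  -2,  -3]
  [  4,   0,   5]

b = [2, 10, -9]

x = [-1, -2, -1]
Yes

Ax = [2, 10, -9] = b ✓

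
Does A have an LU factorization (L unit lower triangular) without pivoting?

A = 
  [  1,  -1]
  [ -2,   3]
Yes.
A[1,1] = 1 ≠ 0, so Gaussian elimination proceeds without a row swap: multiplier ℓ₂₁ = (-2)/(1) = -2, and U[2,2] = 3 - (-2)(-1) = 1.
L = 
  [  1,   0]
  [ -2,   1]
U = 
  [  1,  -1]
  [  0,   1]
Check row 2 of LU: [(-2)(1), (-2)(-1) + 1] = [-2, 3] = row 2 of A ✓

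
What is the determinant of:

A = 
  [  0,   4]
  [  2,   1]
For a 2×2 matrix, det = ad - bc = (0)(1) - (4)(2) = -8

det(A) = -8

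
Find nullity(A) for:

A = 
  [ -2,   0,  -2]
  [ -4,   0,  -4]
nullity(A) = 2

Row reduce:
R2 → R2 - (2)·R1
REF = 
  [ -2,   0,  -2]
  [  0,   0,   0]
Pivot columns: 1 → 1 pivot.
rank(A) = 1, so nullity(A) = 3 - 1 = 2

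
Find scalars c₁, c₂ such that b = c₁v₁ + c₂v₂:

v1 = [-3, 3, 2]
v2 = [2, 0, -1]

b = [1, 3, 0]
c1 = 1, c2 = 2

b = 1·v1 + 2·v2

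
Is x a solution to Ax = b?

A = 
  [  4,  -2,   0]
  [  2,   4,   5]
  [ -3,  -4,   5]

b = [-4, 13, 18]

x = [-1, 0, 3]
Yes

Ax = [-4, 13, 18] = b ✓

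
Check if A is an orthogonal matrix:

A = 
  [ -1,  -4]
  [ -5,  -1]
No

AᵀA = 
  [ 26,   9]
  [  9,  17]
≠ I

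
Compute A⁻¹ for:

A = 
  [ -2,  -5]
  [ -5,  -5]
det(A) = (-2)(-5) - (-5)(-5) = -15
For a 2×2 matrix, A⁻¹ = (1/det(A)) · [[d, -b], [-c, a]]
    = (-1/15) · [[-5, 5], [5, -2]]

A⁻¹ = 
  [ 1/3, -1/3]
  [-1/3, 2/15]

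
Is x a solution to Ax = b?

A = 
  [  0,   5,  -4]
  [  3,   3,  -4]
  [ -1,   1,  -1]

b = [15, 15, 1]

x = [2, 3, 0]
Yes

Ax = [15, 15, 1] = b ✓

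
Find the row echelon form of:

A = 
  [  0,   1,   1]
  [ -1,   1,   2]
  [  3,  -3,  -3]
Row operations:
Swap R1 ↔ R2
R3 → R3 + (3)·R1

Resulting echelon form:
REF = 
  [ -1,   1,   2]
  [  0,   1,   1]
  [  0,   0,   3]

Rank = 3 (number of non-zero pivot rows).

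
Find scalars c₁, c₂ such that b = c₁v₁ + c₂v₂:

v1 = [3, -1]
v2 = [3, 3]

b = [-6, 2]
c1 = -2, c2 = 0

b = -2·v1 + 0·v2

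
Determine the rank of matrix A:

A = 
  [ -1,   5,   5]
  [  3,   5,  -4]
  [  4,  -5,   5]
rank(A) = 3

Row reduce:
R2 → R2 + (3)·R1
R3 → R3 + (4)·R1
R3 → R3 - (3/4)·R2
REF = 
  [  -1,    5,    5]
  [   0,   20,   11]
  [   0,    0, 67/4]
Pivot columns: 1, 2, 3 → 3 pivots.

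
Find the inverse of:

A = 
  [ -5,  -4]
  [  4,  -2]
det(A) = (-5)(-2) - (-4)(4) = 26
For a 2×2 matrix, A⁻¹ = (1/det(A)) · [[d, -b], [-c, a]]
    = (1/26) · [[-2, 4], [-4, -5]]

A⁻¹ = 
  [-1/13,  2/13]
  [-2/13, -5/26]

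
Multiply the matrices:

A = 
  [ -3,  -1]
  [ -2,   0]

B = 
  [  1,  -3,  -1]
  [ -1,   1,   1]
A is 2×2 and B is 2×3, so AB is 2×3. Each entry is (row of A)·(column of B):
AB[1,1] = (-3)(1) + (-1)(-1) = -2
AB[1,2] = (-3)(-3) + (-1)(1) = 8
AB[1,3] = (-3)(-1) + (-1)(1) = 2
AB[2,1] = (-2)(1) + (0)(-1) = -2
AB[2,2] = (-2)(-3) + (0)(1) = 6
AB[2,3] = (-2)(-1) + (0)(1) = 2

AB = 
  [ -2,   8,   2]
  [ -2,   6,   2]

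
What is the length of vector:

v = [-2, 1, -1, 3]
3.873

||v||₂ = √((-2)² + (1)² + (-1)² + (3)²) = √15 = 3.873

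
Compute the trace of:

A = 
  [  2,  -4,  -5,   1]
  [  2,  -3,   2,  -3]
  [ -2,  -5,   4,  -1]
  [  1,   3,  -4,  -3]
0

tr(A) = 2 + -3 + 4 + -3 = 0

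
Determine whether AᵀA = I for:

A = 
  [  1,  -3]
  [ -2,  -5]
No

AᵀA = 
  [  5,   7]
  [  7,  34]
≠ I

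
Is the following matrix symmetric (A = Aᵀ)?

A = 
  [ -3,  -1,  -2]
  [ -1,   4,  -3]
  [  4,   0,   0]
No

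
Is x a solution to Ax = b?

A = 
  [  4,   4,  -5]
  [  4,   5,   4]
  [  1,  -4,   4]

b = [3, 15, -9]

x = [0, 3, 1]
No

Ax = [7, 19, -8] ≠ b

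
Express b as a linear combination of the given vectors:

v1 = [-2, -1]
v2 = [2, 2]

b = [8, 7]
c1 = -1, c2 = 3

b = -1·v1 + 3·v2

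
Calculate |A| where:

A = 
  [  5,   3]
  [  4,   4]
For a 2×2 matrix, det = ad - bc = (5)(4) - (3)(4) = 8

det(A) = 8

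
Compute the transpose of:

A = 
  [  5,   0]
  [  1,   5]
Aᵀ = 
  [  5,   1]
  [  0,   5]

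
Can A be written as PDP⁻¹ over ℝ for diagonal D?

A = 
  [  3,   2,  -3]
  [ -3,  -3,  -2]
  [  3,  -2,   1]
No

Characteristic polynomial: det(λI - A) = λ³ - λ² + 2λ + 72
By the rational root theorem any rational root is an integer dividing 72; none of those is a root, so p(λ) has no rational roots and hence (being an irreducible cubic) no repeated roots.
Discriminant of the cubic: Δ = -142300
Δ < 0 ⇒ one real eigenvalue and a complex-conjugate pair: λ ≈ 2.353 + 3.728i, 2.353 - 3.728i, -3.705
Has complex eigenvalues (not diagonalizable over ℝ).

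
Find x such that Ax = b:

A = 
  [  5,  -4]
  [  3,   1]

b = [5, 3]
x = [1, 0]

Row reduce the augmented matrix [A|b]:
R2 → R2 - (3/5)·R1
REF = 
  [   5,   -4,    5]
  [   0, 17/5,    0]

Back-substitution:
x₂ = 0 / (17/5) = 0
x₁ = (5 - (-4)(0)) / 5 = 1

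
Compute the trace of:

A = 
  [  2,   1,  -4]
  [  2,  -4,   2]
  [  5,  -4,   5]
3

tr(A) = 2 + -4 + 5 = 3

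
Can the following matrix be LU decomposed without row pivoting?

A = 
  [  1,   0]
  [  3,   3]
Yes.
A[1,1] = 1 ≠ 0, so Gaussian elimination proceeds without a row swap: multiplier ℓ₂₁ = (3)/(1) = 3, and U[2,2] = 3 - (3)(0) = 3.
L = 
  [  1,   0]
  [  3,   1]
U = 
  [  1,   0]
  [  0,   3]
Check row 2 of LU: [(3)(1), (3)(0) + 3] = [3, 3] = row 2 of A ✓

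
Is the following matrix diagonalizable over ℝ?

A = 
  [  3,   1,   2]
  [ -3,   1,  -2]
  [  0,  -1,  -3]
No

Characteristic polynomial: det(λI - A) = λ³ - λ² - 8λ + 18
By the rational root theorem any rational root is an integer dividing 18; none of those is a root, so p(λ) has no rational roots and hence (being an irreducible cubic) no repeated roots.
Discriminant of the cubic: Δ = -3972
Δ < 0 ⇒ one real eigenvalue and a complex-conjugate pair: λ ≈ -3.22, 2.11 + 1.066i, 2.11 - 1.066i
Has complex eigenvalues (not diagonalizable over ℝ).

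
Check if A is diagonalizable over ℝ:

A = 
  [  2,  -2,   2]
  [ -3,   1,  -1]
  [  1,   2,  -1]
Yes

Characteristic polynomial: det(λI - A) = λ³ - 2λ² - 7λ + 4
By the rational root theorem any rational root is an integer dividing 4; none of those is a root, so p(λ) has no rational roots and hence (being an irreducible cubic) no repeated roots.
Discriminant of the cubic: Δ = 2272
Δ > 0 ⇒ three distinct real eigenvalues: λ ≈ -2.141, 0.5151, 3.626
Three distinct real eigenvalues, so A has 3 independent eigenvectors.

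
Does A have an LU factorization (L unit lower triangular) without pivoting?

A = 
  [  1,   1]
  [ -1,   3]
Yes.
A[1,1] = 1 ≠ 0, so Gaussian elimination proceeds without a row swap: multiplier ℓ₂₁ = (-1)/(1) = -1, and U[2,2] = 3 - (-1)(1) = 4.
L = 
  [  1,   0]
  [ -1,   1]
U = 
  [  1,   1]
  [  0,   4]
Check row 2 of LU: [(-1)(1), (-1)(1) + 4] = [-1, 3] = row 2 of A ✓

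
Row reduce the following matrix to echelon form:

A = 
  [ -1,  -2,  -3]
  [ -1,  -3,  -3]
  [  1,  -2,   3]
Row operations:
R2 → R2 - (1)·R1
R3 → R3 + (1)·R1
R3 → R3 - (4)·R2

Resulting echelon form:
REF = 
  [ -1,  -2,  -3]
  [  0,  -1,   0]
  [  0,   0,   0]

Rank = 2 (number of non-zero pivot rows).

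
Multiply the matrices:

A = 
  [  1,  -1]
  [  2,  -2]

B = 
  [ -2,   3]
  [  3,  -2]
AB = 
  [ -5,   5]
  [-10,  10]

A is 2×2 and B is 2×2, so AB is 2×2. Each entry is (row of A)·(column of B):
AB[1,1] = (1)(-2) + (-1)(3) = -5
AB[1,2] = (1)(3) + (-1)(-2) = 5
AB[2,1] = (2)(-2) + (-2)(3) = -10
AB[2,2] = (2)(3) + (-2)(-2) = 10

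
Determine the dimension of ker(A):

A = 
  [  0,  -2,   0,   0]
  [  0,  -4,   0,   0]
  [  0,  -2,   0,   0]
nullity(A) = 3

Row reduce:
R2 → R2 - (2)·R1
R3 → R3 - (1)·R1
REF = 
  [  0,  -2,   0,   0]
  [  0,   0,   0,   0]
  [  0,   0,   0,   0]
Pivot columns: 2 → 1 pivot.
rank(A) = 1, so nullity(A) = 4 - 1 = 3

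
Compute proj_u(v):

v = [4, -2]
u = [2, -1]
v·u = (4)(2) + (-2)(-1) = 10
u·u = (2)² + (-1)² = 5
proj_u(v) = (v·u / u·u) × u = (10/5) × u = (2) × u

proj_u(v) = [4, -2]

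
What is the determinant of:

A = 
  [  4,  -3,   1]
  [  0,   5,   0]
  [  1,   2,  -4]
Cofactor expansion along row 1:
det(A) = (4)·((5)(-4) - (0)(2)) - (-3)·((0)(-4) - (0)(1)) + (1)·((0)(2) - (5)(1))
  = (4)(-20) - (-3)(0) + (1)(-5)
  = -85

det(A) = -85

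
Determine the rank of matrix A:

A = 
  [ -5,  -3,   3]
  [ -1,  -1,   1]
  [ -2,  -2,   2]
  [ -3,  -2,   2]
rank(A) = 2

Row reduce:
R2 → R2 - (1/5)·R1
R3 → R3 - (2/5)·R1
R4 → R4 - (3/5)·R1
R3 → R3 - (2)·R2
R4 → R4 - (1/2)·R2
REF = 
  [  -5,   -3,    3]
  [   0, -2/5,  2/5]
  [   0,    0,    0]
  [   0,    0,    0]
Pivot columns: 1, 2 → 2 pivots.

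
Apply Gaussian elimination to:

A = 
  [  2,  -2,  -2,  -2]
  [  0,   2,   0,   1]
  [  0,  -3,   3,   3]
Row operations:
R3 → R3 + (3/2)·R2

Resulting echelon form:
REF = 
  [  2,  -2,  -2,  -2]
  [  0,   2,   0,   1]
  [  0,   0,   3, 9/2]

Rank = 3 (number of non-zero pivot rows).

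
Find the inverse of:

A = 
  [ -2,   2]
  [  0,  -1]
det(A) = (-2)(-1) - (2)(0) = 2
For a 2×2 matrix, A⁻¹ = (1/det(A)) · [[d, -b], [-c, a]]
    = (1/2) · [[-1, -2], [0, -2]]

A⁻¹ = 
  [-1/2,   -1]
  [   0,   -1]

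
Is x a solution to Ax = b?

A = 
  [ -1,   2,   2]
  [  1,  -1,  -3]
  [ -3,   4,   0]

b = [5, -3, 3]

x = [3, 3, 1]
Yes

Ax = [5, -3, 3] = b ✓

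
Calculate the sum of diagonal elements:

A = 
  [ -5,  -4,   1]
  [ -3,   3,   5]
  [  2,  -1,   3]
1

tr(A) = -5 + 3 + 3 = 1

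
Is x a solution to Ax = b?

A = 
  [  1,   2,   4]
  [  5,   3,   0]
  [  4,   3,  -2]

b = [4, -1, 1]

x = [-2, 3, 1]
No

Ax = [8, -1, -1] ≠ b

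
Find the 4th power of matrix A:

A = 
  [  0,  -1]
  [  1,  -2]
A^4 = 
  [ -3,   4]
  [ -4,   5]

A² = A·A:
A²[1,1] = (0)(0) + (-1)(1) = -1
A²[1,2] = (0)(-1) + (-1)(-2) = 2
A²[2,1] = (1)(0) + (-2)(1) = -2
A²[2,2] = (1)(-1) + (-2)(-2) = 3
A² = 
  [ -1,   2]
  [ -2,   3]

A^3 = A^2·A:
A^3[1,1] = (-1)(0) + (2)(1) = 2
A^3[1,2] = (-1)(-1) + (2)(-2) = -3
A^3[2,1] = (-2)(0) + (3)(1) = 3
A^3[2,2] = (-2)(-1) + (3)(-2) = -4
A^3 = 
  [  2,  -3]
  [  3,  -4]

A^4 = A^3·A:
A^4[1,1] = (2)(0) + (-3)(1) = -3
A^4[1,2] = (2)(-1) + (-3)(-2) = 4
A^4[2,1] = (3)(0) + (-4)(1) = -4
A^4[2,2] = (3)(-1) + (-4)(-2) = 5
A^4 = 
  [ -3,   4]
  [ -4,   5]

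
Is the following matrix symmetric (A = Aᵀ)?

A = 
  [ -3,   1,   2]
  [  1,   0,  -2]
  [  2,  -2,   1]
Yes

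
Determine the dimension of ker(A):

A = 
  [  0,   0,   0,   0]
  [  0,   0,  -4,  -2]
nullity(A) = 3

Row reduce:
Swap R1 ↔ R2
REF = 
  [  0,   0,  -4,  -2]
  [  0,   0,   0,   0]
Pivot columns: 3 → 1 pivot.
rank(A) = 1, so nullity(A) = 4 - 1 = 3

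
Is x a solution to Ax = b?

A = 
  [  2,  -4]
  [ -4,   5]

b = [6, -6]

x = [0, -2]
No

Ax = [8, -10] ≠ b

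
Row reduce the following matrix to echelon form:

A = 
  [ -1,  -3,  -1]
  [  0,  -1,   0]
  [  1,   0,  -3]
Row operations:
R3 → R3 + (1)·R1
R3 → R3 - (3)·R2

Resulting echelon form:
REF = 
  [ -1,  -3,  -1]
  [  0,  -1,   0]
  [  0,   0,  -4]

Rank = 3 (number of non-zero pivot rows).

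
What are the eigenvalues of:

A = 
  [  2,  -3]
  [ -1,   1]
λ = (3 + √13)/2, (3 - √13)/2  (≈ 3.303, -0.3028)

tr(A) = 3, det(A) = -1
Characteristic polynomial: λ² - tr(A)λ + det(A) = λ² - 3λ - 1
λ² - 3λ - 1 = 0  ⇒  λ = (3 ± √((-3)² - 4·(-1)))/2 = (3 ± √(13))/2
  = (3 + √13)/2,  (3 - √13)/2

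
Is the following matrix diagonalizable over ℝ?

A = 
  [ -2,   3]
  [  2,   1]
Yes

tr(A) = -1, det(A) = -8
Characteristic polynomial: λ² - tr(A)λ + det(A) = λ² + λ - 8
λ² + λ - 8 = 0  ⇒  λ = (-1 ± √((1)² - 4·(-8)))/2 = (-1 ± √(33))/2
  = (-1 + √33)/2,  (-1 - √33)/2
Eigenvalues: (-1 + √33)/2, (-1 - √33)/2  (≈ 2.372, -3.372)
The two irrational eigenvalues are distinct (simple), so each has alg. mult. = geom. mult. = 1.
Sum of geometric multiplicities equals n, so A has n independent eigenvectors.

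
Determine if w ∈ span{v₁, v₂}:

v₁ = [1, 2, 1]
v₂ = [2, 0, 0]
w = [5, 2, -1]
No

Form the augmented matrix and row-reduce:
[v₁|v₂|w] = 
  [  1,   2,   5]
  [  2,   0,   2]
  [  1,   0,  -1]
R2 → R2 - (2)·R1
R3 → R3 - (1)·R1
R3 → R3 - (1/2)·R2
REF = 
  [  1,   2,   5]
  [  0,  -4,  -8]
  [  0,   0,  -2]

Row 3 reads [0 0 | -2], i.e. 0 = -2, so the system is inconsistent and w ∉ span{v₁, v₂}.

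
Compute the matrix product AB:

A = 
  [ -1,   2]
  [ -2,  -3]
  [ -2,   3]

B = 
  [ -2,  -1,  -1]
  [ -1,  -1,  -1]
A is 3×2 and B is 2×3, so AB is 3×3. Each entry is (row of A)·(column of B):
AB[1,1] = (-1)(-2) + (2)(-1) = 0
AB[1,2] = (-1)(-1) + (2)(-1) = -1
AB[1,3] = (-1)(-1) + (2)(-1) = -1
AB[2,1] = (-2)(-2) + (-3)(-1) = 7
AB[2,2] = (-2)(-1) + (-3)(-1) = 5
AB[2,3] = (-2)(-1) + (-3)(-1) = 5
AB[3,1] = (-2)(-2) + (3)(-1) = 1
AB[3,2] = (-2)(-1) + (3)(-1) = -1
AB[3,3] = (-2)(-1) + (3)(-1) = -1

AB = 
  [  0,  -1,  -1]
  [  7,   5,   5]
  [  1,  -1,  -1]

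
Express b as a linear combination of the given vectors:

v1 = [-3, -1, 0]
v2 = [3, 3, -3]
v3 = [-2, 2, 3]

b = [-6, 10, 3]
c1 = 2, c2 = 2, c3 = 3

b = 2·v1 + 2·v2 + 3·v3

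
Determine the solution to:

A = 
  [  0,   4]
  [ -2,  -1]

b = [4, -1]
x = [0, 1]

Row reduce the augmented matrix [A|b]:
Swap R1 ↔ R2
REF = 
  [ -2,  -1,  -1]
  [  0,   4,   4]

Back-substitution:
x₂ = 4 / 4 = 1
x₁ = (-1 - (-1)(1)) / (-2) = 0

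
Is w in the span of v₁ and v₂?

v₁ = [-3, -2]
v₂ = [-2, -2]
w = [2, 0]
Yes

Form the augmented matrix and row-reduce:
[v₁|v₂|w] = 
  [ -3,  -2,   2]
  [ -2,  -2,   0]
R2 → R2 - (2/3)·R1
REF = 
  [  -3,   -2,    2]
  [   0, -2/3, -4/3]

No row of the form [0 0 | nonzero], so the system is consistent. Back-substitution gives c₁ = -2, c₂ = 2: w = (-2)·v₁ + (2)·v₂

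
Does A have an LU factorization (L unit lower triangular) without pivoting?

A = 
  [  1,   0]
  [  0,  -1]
Yes.
A[1,1] = 1 ≠ 0, so Gaussian elimination proceeds without a row swap: multiplier ℓ₂₁ = (0)/(1) = 0, and U[2,2] = -1 - (0)(0) = -1.
L = 
  [  1,   0]
  [  0,   1]
U = 
  [  1,   0]
  [  0,  -1]
Check row 2 of LU: [(0)(1), (0)(0) + (-1)] = [0, -1] = row 2 of A ✓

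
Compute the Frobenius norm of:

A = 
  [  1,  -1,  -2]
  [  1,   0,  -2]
||A||_F = 3.317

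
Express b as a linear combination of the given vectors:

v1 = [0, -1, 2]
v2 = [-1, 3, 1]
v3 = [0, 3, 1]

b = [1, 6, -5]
c1 = -3, c2 = -1, c3 = 2

b = -3·v1 + -1·v2 + 2·v3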